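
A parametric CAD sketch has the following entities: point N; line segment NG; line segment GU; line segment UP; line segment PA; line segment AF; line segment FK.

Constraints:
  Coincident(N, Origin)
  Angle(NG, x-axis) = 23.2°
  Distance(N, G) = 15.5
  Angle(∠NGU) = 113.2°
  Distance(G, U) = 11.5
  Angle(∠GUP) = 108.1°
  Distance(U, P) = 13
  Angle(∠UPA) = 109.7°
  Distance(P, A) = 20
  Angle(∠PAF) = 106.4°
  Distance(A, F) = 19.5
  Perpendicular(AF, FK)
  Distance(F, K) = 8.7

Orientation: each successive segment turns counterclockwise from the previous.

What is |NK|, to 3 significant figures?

9.45

∠PAF = 106.4° gives AF at -54.2° from the x-axis; with |AF| = 19.5, F = (1.04, -9.97). AF ⟂ FK, so FK runs at 35.8°; with |FK| = 8.7, K = (8.09, -4.88). Then |NK| = |K − N| = 9.45.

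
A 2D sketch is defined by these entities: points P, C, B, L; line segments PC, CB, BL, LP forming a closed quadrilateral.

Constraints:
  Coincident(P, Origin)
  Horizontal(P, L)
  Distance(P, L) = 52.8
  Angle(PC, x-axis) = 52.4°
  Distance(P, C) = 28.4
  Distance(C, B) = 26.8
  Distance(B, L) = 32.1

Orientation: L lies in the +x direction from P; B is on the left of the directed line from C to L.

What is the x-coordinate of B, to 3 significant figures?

42.9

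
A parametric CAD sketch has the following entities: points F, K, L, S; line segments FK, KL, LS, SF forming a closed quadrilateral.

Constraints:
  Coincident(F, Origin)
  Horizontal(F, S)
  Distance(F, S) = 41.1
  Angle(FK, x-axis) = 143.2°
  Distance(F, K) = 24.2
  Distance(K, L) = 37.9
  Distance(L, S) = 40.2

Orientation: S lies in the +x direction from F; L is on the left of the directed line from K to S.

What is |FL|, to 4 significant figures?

34.01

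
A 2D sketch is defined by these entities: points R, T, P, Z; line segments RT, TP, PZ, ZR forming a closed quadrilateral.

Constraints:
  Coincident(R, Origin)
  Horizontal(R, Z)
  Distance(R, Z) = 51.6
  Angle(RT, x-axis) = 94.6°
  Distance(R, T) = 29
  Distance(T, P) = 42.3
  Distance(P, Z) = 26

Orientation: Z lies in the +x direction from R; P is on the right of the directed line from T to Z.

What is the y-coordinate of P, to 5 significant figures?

-2.7375

Checks: |TP| = 42.30 ✓; |PZ| = 26.00 ✓.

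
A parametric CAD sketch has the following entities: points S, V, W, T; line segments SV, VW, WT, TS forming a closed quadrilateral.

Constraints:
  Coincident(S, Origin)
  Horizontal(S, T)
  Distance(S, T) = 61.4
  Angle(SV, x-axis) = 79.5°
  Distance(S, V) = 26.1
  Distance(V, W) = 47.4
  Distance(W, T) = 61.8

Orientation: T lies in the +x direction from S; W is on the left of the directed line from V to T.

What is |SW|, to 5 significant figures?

70.069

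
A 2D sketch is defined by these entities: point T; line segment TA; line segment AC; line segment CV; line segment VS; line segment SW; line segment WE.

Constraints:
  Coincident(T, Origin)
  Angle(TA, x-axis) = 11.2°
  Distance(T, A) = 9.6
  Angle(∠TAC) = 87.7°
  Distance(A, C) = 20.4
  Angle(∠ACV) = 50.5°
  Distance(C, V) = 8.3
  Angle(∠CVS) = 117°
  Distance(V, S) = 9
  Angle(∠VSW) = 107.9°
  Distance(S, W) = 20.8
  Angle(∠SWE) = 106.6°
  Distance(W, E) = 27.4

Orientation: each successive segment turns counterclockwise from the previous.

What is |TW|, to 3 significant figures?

26.1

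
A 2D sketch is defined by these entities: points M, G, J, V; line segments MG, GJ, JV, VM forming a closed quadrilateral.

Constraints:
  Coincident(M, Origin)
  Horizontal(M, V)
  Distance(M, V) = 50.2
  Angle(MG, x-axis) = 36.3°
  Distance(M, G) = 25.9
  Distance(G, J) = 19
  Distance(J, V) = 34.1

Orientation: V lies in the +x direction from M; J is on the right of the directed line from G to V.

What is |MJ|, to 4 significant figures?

16.53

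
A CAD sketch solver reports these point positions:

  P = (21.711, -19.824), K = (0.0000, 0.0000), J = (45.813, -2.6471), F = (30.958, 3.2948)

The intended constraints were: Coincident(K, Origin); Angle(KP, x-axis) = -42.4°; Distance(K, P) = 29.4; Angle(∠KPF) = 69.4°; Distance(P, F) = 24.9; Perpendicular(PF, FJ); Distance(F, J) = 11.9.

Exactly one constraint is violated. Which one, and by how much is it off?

Distance(F, J) = 11.9 — off by 4.10.

K = (0.00, 0.00) ✓; KP at -42.40° ✓; |KP| = 29.40 ✓; ∠KPF = 69.40° ✓; |PF| = 24.90 ✓; ∠(PF, FJ) = 90.00° ✓; |FJ| = 16.00 ✗.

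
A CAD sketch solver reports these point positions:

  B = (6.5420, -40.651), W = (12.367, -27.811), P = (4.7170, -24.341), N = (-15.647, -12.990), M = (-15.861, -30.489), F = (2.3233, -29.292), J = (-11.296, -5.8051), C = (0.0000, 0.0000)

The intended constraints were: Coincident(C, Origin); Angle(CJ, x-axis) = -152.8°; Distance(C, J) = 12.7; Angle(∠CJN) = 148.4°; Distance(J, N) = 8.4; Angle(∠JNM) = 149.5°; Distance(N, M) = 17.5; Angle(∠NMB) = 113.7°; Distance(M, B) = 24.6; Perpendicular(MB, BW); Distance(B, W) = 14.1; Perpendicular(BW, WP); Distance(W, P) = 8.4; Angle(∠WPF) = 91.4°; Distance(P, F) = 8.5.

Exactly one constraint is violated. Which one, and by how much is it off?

Distance(P, F) = 8.5 — off by 3.00.

C = (0.00, 0.00) ✓; CJ at -152.8° ✓; |CJ| = 12.70 ✓; ∠CJN = 148.4° ✓; |JN| = 8.400 ✓; ∠JNM = 149.5° ✓; |NM| = 17.50 ✓; ∠NMB = 113.7° ✓; |MB| = 24.60 ✓; ∠(MB, BW) = 90.00° ✓; |BW| = 14.10 ✓; ∠(BW, WP) = 90.00° ✓; |WP| = 8.400 ✓; ∠WPF = 91.40° ✓; |PF| = 5.499 ✗.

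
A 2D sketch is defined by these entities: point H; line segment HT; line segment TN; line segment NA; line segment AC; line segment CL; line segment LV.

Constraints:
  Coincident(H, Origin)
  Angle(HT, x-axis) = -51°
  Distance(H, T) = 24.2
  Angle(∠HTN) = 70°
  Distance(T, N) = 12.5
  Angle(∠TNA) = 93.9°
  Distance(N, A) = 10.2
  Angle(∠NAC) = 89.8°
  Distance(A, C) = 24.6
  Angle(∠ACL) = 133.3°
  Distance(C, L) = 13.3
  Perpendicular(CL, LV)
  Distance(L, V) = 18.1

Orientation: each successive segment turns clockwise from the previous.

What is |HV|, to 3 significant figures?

37.4

H is at the origin; HT runs at -51.0° with length 24.2, so T = (15.2, -18.8). ∠HTN = 70.0° gives TN at -161° from the x-axis; with |TN| = 12.5, N = (3.41, -22.9). ∠TNA = 93.9° gives NA at 113° from the x-axis; with |NA| = 10.2, A = (-0.558, -13.5). ∠NAC = 89.8° gives AC at 22.7° from the x-axis; with |AC| = 24.6, C = (22.1, -3.99). ∠ACL = 133.3° gives CL at -24.0° from the x-axis; with |CL| = 13.3, L = (34.3, -9.40). The perpendicularity gives LV at right angles to CL, so LV runs at -114°; with |LV| = 18.1, V = (26.9, -25.9). Then |HV| = |V − H| = 37.4.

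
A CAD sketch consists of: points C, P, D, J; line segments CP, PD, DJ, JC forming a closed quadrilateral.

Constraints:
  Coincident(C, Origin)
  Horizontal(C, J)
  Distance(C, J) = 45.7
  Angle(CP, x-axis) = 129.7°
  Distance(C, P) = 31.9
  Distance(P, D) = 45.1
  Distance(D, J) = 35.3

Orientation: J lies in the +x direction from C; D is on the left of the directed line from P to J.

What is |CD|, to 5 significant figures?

37.459

C is at the origin; CJ is horizontal with |CJ| = 45.7 and J in +x, so J = (45.7, 0). CP runs at 129.7° with |CP| = 31.9, so P = (-20.377, 24.544). D is determined by |PD| = 45.1 and |DJ| = 35.3 together: it lies at the intersection of circle(P, 45.1) and circle(J, 35.3). With |PJ| = 70.488, the foot of the radical line on PJ is 40.833 from P and the perpendicular offset is √(45.1² − 40.833²) = 19.149. Taking the left-of-PJ solution: D = (24.569, 28.276).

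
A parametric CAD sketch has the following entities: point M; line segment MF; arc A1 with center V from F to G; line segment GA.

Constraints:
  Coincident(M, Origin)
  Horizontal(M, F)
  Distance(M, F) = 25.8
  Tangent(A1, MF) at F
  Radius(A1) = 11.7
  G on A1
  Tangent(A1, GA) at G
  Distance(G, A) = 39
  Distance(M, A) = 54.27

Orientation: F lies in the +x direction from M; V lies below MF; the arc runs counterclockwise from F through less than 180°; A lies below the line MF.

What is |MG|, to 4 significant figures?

18.94

Checks: ∠(VF, FM) = 90.00° ✓; |VF| = 11.70 ✓; |VG| = 11.70 ✓; ∠(VG, GA) = 90.00° ✓; |GA| = 39.00 ✓; |MA| = 54.27 ✓.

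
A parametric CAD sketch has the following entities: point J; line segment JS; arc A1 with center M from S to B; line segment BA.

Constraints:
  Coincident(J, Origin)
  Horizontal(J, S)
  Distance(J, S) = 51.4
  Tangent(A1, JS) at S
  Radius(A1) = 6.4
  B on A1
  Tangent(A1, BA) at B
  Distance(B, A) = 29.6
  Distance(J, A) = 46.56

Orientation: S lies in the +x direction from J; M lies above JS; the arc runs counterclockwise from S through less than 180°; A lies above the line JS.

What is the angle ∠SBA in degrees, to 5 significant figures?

111.77°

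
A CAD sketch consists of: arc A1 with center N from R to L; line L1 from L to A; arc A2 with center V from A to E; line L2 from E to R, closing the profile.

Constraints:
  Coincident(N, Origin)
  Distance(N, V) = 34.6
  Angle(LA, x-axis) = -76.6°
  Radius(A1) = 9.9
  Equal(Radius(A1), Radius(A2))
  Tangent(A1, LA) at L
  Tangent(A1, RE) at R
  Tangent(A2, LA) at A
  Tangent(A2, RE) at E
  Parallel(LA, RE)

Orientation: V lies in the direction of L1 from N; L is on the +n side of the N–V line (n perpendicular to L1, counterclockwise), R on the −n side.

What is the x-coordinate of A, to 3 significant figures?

17.6

The slot axis is L1's direction at -76.6°, so u = (cos -76.6°, sin -76.6°) = (0.232, -0.973) and n = (−sin -76.6°, cos -76.6°) = (0.973, 0.232). N is at the origin and V lies 34.6 along u from N, so V = 34.6·u = (8.02, -33.7). Tangency of A1 to both parallel lines with radius 9.9 puts L and R at N ± 9.9·n: L = (9.63, 2.29), R = (-9.63, -2.29). Equal radii place A and E the same way about V: A = V + 9.9·n = (17.6, -31.4), E = V − 9.9·n = (-1.61, -36.0). So A.x = 17.6.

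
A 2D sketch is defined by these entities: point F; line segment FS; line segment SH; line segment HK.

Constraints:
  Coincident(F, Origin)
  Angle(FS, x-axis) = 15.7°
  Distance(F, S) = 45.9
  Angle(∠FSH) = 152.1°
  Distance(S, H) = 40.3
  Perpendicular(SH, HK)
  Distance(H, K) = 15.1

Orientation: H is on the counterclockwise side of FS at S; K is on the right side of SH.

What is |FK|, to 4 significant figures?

88.75

F is at the origin; FS runs at 15.7° with length 45.9, so S = 45.9·(cos 15.7°, sin 15.7°) = (44.19, 12.42). ∠FSH = 152.1°, so SH runs at 15.7° + (180° − 152.1°) = 43.60° from the x-axis; with |SH| = 40.3, H = S + 40.3·(cos 43.60°, sin 43.60°) = (73.37, 40.21). The perpendicularity gives HK at right angles to SH; with |HK| = 15.1 on the right of SH, K = H + 15.1·(0.6896, -0.7242) = (83.78, 29.28). Then |FK| = |K − F| = 88.75.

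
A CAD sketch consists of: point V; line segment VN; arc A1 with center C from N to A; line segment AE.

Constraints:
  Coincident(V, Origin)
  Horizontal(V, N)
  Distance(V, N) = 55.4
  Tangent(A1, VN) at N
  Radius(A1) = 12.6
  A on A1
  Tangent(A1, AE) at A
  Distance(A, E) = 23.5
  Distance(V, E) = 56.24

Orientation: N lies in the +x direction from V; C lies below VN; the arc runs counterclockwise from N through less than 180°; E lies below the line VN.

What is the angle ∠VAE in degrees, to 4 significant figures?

107.1°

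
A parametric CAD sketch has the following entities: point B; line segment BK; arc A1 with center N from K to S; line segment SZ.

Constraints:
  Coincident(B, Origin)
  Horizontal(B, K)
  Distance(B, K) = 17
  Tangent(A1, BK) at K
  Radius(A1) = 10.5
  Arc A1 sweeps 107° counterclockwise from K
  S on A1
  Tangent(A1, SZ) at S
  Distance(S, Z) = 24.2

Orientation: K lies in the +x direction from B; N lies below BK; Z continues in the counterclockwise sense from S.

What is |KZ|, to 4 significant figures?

36.83

On A1, K sits at bearing 90° from N; a 107° counterclockwise sweep puts S at bearing 197°, so S = N + 10.5·(cos 197°, sin 197°) = (6.959, -13.57). A1 meets SZ tangentially, so NS is at right angles to SZ, so SZ runs along (−sin 197°, cos 197°); with |SZ| = 24.2, Z = (14.03, -36.71). Then |KZ| = |Z − K| = 36.83.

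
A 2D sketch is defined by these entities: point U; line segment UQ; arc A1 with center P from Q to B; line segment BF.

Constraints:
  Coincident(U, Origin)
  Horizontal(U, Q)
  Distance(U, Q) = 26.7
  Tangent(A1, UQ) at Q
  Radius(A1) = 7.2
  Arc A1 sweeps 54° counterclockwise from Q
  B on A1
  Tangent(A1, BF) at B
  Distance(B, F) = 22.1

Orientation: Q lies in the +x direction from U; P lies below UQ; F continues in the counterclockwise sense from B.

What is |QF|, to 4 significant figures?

28.08

U is at the origin; UQ is horizontal with |UQ| = 26.7 and Q on the +x side, so Q = (26.70, 0.000). The tangent condition forces PQ to be normal to UQ, so P = Q + (0, -7.2) = (26.70, -7.200). On A1, Q sits at bearing 90° from P; a 54° counterclockwise sweep puts B at bearing 144°, so B = P + 7.2·(cos 144°, sin 144°) = (20.88, -2.968). A1 meets BF tangentially, so PB is at right angles to BF, so BF runs along (−sin 144°, cos 144°); with |BF| = 22.1, F = (7.885, -20.85). Then |QF| = |F − Q| = 28.08.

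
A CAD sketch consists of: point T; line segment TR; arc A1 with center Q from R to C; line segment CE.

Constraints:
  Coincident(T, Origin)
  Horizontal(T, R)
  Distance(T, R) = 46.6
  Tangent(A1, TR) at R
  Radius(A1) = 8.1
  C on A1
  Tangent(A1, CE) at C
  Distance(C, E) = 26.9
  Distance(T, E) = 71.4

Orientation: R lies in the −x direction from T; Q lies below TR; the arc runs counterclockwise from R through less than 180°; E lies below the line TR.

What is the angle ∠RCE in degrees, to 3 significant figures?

147°

T is at the origin; T and R share the same y with |TR| = 46.6 and R on the −x side, so R = (-46.6, 0.00). Tangency of A1 to TR means the radius QR is perpendicular to TR, so Q = R + (0, -8.1) = (-46.6, -8.10). Since QC ⟂ CE (tangency), |QE| = √(8.1² + 26.9²) = 28.1 regardless of where C sits on A1. So E lies on both circle(T, 71.4) and circle(Q, 28.1); the below-TR intersection is E = (-65.2, -29.2). C is the foot of the tangent from E: C = (-54.0, -4.73).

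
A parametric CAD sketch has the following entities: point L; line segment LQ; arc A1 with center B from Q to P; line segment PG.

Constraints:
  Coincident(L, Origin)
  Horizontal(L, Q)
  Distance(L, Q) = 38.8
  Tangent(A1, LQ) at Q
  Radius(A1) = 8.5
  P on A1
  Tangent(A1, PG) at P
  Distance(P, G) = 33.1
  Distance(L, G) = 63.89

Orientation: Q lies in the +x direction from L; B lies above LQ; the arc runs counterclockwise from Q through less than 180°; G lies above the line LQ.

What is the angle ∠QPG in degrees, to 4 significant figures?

136.4°

Checks: |BP| = 8.500 ✓; ∠(BP, PG) = 90.00° ✓; |PG| = 33.10 ✓; |LG| = 63.89 ✓.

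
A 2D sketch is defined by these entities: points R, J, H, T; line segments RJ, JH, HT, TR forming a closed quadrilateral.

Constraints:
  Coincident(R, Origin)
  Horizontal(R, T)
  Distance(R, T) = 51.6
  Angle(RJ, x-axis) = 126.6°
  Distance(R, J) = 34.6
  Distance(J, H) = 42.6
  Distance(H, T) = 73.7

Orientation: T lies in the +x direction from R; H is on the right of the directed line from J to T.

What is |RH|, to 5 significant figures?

25.374

Checks: R.y = 0.00, T.y = 0.00 ✓; |JH| = 42.60 ✓; |HT| = 73.70 ✓.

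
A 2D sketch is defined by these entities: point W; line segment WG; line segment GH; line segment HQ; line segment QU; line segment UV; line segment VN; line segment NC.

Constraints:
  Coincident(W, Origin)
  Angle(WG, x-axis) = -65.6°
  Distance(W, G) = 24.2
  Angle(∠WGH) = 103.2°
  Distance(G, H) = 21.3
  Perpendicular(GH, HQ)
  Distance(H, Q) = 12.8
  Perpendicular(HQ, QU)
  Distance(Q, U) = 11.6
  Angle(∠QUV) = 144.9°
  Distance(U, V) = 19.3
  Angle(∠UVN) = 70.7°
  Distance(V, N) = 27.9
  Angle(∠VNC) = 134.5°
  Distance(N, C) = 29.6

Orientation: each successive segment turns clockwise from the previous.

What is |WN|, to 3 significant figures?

44.1

W is at the origin; WG runs at -65.6° with length 24.2, so G = (10.0, -22.0). ∠WGH = 103.2° gives GH at -142° from the x-axis; with |GH| = 21.3, H = (-6.88, -35.0). GH ⟂ HQ, so HQ runs at 128°; with |HQ| = 12.8, Q = (-14.7, -24.9). HQ ⟂ QU, so QU runs at 37.6°; with |QU| = 11.6, U = (-5.50, -17.8). ∠QUV = 144.9° gives UV at 2.50° from the x-axis; with |UV| = 19.3, V = (13.8, -17.0). ∠UVN = 70.7° gives VN at -107° from the x-axis; with |VN| = 27.9, N = (5.72, -43.7). Then |WN| = |N − W| = 44.1.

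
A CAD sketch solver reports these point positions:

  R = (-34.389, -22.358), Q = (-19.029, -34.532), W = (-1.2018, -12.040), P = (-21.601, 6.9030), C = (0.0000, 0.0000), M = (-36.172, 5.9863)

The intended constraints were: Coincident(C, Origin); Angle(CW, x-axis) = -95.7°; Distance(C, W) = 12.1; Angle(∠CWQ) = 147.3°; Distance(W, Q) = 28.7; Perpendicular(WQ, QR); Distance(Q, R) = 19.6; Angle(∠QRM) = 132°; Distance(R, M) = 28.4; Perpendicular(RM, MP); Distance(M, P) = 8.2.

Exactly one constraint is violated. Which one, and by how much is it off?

Distance(M, P) = 8.2 — off by 6.40.

C = (0.00, 0.00) ✓; CW at -95.70° ✓; |CW| = 12.10 ✓; ∠CWQ = 147.3° ✓; |WQ| = 28.70 ✓; ∠(WQ, QR) = 90.00° ✓; |QR| = 19.60 ✓; ∠QRM = 132.0° ✓; |RM| = 28.40 ✓; ∠(RM, MP) = 90.00° ✓; |MP| = 14.60 ✗.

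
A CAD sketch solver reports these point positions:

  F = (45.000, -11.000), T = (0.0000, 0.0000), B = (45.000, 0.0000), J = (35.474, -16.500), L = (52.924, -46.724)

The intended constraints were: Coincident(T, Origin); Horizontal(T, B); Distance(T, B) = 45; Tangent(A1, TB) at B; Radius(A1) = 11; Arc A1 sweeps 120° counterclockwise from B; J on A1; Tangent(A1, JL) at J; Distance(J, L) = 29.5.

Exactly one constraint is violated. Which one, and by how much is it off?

Distance(J, L) = 29.5 — off by 5.40.

T = (0.00, 0.00) ✓; T.y = 0.00, B.y = 0.00 ✓; |TB| = 45.00 ✓; ∠(FB, BT) = 90.00° ✓; |FB| = 11.00 ✓; bearing(F→J) − bearing(F→B) = 120.0° ✓; |FJ| = 11.00 ✓; ∠(FJ, JL) = 90.00° ✓; |JL| = 34.90 ✗.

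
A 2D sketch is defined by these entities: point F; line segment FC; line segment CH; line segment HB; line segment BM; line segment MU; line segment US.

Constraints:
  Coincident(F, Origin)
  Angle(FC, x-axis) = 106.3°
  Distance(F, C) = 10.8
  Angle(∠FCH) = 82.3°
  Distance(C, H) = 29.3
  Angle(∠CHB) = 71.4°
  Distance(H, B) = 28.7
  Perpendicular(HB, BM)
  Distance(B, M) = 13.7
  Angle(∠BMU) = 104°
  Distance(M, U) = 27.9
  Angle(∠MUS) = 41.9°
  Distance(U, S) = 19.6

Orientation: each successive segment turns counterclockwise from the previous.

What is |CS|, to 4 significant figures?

23.78

F is at the origin; FC runs at 106.3° with length 10.8, so C = (-3.031, 10.37). ∠FCH = 82.3° gives CH at -156.0° from the x-axis; with |CH| = 29.3, H = (-29.80, -1.551). ∠CHB = 71.4° gives HB at -47.40° from the x-axis; with |HB| = 28.7, B = (-10.37, -22.68). HB ⟂ BM, so BM runs at 42.60°; with |BM| = 13.7, M = (-0.2872, -13.40). ∠BMU = 104.0° gives MU at 118.6° from the x-axis; with |MU| = 27.9, U = (-13.64, 11.09). ∠MUS = 41.9° gives US at -103.3° from the x-axis; with |US| = 19.6, S = (-18.15, -7.983). Then |CS| = |S − C| = 23.78.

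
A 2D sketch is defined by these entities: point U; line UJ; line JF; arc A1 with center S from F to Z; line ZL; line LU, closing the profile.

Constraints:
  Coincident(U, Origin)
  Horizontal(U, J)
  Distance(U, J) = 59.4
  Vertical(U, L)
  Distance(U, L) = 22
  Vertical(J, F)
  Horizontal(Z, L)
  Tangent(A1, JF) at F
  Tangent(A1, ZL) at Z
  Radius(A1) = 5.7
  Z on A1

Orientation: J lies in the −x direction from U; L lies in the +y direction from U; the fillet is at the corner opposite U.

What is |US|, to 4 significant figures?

56.12

U is at the origin; UJ is horizontal with |UJ| = 59.4 and J on the −x side, so J = (-59.40, 0.000). UL is vertical with |UL| = 22.0 and L on the +y side, so L = (0.000, 22.00). The virtual corner opposite U is at (-59.40, 22.00). The tangent condition forces SF to be normal to JF and the tangent condition forces SZ to be normal to ZL, with radius 5.7, so the center S sits 5.7 in from both sides at S = (-53.70, 16.30). Then |US| = |S − U| = 56.12.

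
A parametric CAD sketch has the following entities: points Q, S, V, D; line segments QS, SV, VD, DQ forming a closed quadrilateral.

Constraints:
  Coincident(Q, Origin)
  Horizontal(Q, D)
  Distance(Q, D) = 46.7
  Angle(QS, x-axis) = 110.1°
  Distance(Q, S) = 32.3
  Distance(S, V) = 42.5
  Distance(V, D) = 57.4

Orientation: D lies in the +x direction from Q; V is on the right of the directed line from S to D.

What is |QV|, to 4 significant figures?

15.35

Checks: |SV| = 42.50 ✓; |VD| = 57.40 ✓.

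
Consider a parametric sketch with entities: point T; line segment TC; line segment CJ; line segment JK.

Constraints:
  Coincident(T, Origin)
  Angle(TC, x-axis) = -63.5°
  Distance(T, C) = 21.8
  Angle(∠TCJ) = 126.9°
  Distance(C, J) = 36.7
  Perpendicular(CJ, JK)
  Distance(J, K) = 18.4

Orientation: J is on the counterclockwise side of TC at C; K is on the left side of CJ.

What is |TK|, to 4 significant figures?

49.80

T is at the origin; TC runs at -63.5° with length 21.8, so C = 21.8·(cos -63.5°, sin -63.5°) = (9.727, -19.51). ∠TCJ = 126.9°, so CJ runs at -63.5° + (180° − 126.9°) = -10.40° from the x-axis; with |CJ| = 36.7, J = C + 36.7·(cos -10.40°, sin -10.40°) = (45.82, -26.13). CJ is perpendicular to JK; with |JK| = 18.4 on the left of CJ, K = J + 18.4·(0.1805, 0.9836) = (49.15, -8.037). Then |TK| = |K − T| = 49.80.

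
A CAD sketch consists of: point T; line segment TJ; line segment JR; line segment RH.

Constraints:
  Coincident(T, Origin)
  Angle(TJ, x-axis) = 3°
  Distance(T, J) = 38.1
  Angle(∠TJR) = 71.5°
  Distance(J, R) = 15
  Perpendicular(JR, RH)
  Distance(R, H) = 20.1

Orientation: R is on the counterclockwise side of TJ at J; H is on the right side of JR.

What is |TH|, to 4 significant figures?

56.31

∠TJR = 71.5°, so JR runs at 3.0° + (180° − 71.5°) = 111.5° from the x-axis; with |JR| = 15.0, R = J + 15.0·(cos 111.5°, sin 111.5°) = (32.55, 15.95). The perpendicularity gives RH at right angles to JR; with |RH| = 20.1 on the right of JR, H = R + 20.1·(0.9304, 0.3665) = (51.25, 23.32). Then |TH| = |H − T| = 56.31.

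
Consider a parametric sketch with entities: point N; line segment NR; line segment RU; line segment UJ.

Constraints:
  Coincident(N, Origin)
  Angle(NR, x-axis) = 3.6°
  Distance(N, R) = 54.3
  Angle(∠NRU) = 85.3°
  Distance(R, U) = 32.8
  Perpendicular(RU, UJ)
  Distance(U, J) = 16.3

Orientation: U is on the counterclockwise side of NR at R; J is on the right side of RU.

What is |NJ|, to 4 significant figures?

75.91

∠NRU = 85.3°, so RU runs at 3.6° + (180° − 85.3°) = 98.30° from the x-axis; with |RU| = 32.8, U = R + 32.8·(cos 98.30°, sin 98.30°) = (49.46, 35.87). RU ⟂ UJ; with |UJ| = 16.3 on the right of RU, J = U + 16.3·(0.9895, 0.1444) = (65.59, 38.22). Then |NJ| = |J − N| = 75.91.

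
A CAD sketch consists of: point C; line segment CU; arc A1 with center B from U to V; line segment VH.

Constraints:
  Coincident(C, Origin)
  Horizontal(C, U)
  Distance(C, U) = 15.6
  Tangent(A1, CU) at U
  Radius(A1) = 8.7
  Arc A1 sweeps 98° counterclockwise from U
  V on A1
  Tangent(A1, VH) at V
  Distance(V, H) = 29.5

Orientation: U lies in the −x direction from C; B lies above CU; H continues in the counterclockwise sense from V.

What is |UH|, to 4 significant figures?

39.38

C is at the origin; CU is horizontal with |CU| = 15.6 and U on the −x side, so U = (-15.60, 0.000). Since A1 is tangent to CU there, BU ⟂ CU, so B = U + (0, 8.7) = (-15.60, 8.700). On A1, U sits at bearing -90° from B; a 98° counterclockwise sweep puts V at bearing 8°, so V = B + 8.7·(cos 8°, sin 8°) = (-6.985, 9.911). Tangency of A1 to VH means the radius BV is perpendicular to VH, so VH runs along (−sin 8°, cos 8°); with |VH| = 29.5, H = (-11.09, 39.12). Then |UH| = |H − U| = 39.38.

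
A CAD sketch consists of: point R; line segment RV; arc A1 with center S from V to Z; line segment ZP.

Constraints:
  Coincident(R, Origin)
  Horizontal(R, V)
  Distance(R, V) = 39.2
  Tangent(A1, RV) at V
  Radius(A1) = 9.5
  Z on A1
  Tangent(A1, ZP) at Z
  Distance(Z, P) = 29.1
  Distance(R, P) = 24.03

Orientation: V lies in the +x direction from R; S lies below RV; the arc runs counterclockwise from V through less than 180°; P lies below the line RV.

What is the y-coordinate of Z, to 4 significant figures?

-2.319

R is at the origin; RV is horizontal with |RV| = 39.2 and V on the +x side, so V = (39.20, 0.000). Tangency of A1 to RV means the radius SV is perpendicular to RV, so S = V + (0, -9.5) = (39.20, -9.500). Since SZ ⟂ ZP (tangency), |SP| = √(9.5² + 29.1²) = 30.61 regardless of where Z sits on A1. So P lies on both circle(R, 24.03) and circle(S, 30.61); the below-RV intersection is P = (10.98, -21.37). Z is the foot of the tangent from P: Z = (32.98, -2.319).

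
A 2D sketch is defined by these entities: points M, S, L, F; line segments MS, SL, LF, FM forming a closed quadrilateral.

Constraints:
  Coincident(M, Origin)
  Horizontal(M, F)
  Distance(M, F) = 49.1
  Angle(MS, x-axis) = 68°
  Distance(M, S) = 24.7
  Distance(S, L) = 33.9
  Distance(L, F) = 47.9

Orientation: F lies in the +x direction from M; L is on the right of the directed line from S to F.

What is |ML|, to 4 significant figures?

10.54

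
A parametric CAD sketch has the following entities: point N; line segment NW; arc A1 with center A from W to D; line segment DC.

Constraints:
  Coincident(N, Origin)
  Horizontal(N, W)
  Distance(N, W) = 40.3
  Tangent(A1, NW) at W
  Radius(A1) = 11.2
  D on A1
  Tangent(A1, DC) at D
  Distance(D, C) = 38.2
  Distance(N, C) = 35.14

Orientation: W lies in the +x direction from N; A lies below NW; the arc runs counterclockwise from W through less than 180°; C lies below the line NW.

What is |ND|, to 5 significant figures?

31.794

Checks: N = (0.00, 0.00) ✓; |NW| = 40.30 ✓; |AD| = 11.20 ✓; ∠(AD, DC) = 90.00° ✓; |DC| = 38.20 ✓; |NC| = 35.14 ✓.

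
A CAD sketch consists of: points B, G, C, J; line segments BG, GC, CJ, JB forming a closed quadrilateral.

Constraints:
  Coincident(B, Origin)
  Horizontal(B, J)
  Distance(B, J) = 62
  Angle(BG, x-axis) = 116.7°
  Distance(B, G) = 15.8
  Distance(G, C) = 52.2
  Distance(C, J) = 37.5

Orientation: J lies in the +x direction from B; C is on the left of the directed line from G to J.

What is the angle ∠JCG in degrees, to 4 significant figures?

102.4°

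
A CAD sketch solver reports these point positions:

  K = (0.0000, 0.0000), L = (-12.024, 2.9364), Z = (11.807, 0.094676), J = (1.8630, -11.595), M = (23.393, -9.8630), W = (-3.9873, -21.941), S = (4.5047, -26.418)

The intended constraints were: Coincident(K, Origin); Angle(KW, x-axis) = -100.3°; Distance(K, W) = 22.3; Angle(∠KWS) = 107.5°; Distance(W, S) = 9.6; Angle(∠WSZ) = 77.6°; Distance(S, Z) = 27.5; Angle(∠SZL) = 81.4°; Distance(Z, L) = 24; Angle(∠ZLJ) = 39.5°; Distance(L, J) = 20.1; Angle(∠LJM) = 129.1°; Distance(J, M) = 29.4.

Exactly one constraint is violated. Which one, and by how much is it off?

Distance(J, M) = 29.4 — off by 7.80.

K = (0.00, 0.00) ✓; KW at -100.3° ✓; |KW| = 22.30 ✓; ∠KWS = 107.5° ✓; |WS| = 9.600 ✓; ∠WSZ = 77.60° ✓; |SZ| = 27.50 ✓; ∠SZL = 81.40° ✓; |ZL| = 24.00 ✓; ∠ZLJ = 39.50° ✓; |LJ| = 20.10 ✓; ∠LJM = 129.1° ✓; |JM| = 21.60 ✗.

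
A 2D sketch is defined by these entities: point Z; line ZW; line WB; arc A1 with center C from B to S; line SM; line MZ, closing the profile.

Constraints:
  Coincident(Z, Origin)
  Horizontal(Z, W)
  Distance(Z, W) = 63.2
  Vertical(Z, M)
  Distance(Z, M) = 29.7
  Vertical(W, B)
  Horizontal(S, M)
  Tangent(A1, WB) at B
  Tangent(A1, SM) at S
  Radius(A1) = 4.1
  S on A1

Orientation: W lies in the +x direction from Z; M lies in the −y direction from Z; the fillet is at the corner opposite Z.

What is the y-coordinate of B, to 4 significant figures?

-25.60

The virtual corner opposite Z is at (63.20, -29.70). A1 meets WB tangentially, so CB is at right angles to WB and the tangent condition forces CS to be normal to SM, with radius 4.1, so the center C sits 4.1 in from both sides at C = (59.10, -25.60). That places the tangent points at B = (63.20, -25.60) on WB and S = (59.10, -29.70) on SM. So B.y = -25.60.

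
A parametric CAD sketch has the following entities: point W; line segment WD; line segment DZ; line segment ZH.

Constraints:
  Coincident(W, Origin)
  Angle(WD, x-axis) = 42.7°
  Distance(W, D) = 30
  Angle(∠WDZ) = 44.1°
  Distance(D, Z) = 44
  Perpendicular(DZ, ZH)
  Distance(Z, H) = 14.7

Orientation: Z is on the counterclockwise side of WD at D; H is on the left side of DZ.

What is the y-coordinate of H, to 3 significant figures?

6.72

∠WDZ = 44.1°, so DZ runs at 42.7° + (180° − 44.1°) = 179° from the x-axis; with |DZ| = 44.0, Z = D + 44.0·(cos 179°, sin 179°) = (-21.9, 21.4). DZ is perpendicular to ZH; with |ZH| = 14.7 on the left of DZ, H = Z + 14.7·(-0.0244, -1.00) = (-22.3, 6.72). So H.y = 6.72.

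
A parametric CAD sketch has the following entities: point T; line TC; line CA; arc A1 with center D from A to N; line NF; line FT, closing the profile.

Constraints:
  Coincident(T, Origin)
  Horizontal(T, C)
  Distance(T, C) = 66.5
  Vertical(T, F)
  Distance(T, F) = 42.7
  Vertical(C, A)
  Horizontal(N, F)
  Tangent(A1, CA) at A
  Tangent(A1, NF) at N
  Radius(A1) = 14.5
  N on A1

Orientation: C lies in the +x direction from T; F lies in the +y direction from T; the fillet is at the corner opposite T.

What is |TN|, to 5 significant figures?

67.285

The virtual corner opposite T is at (66.500, 42.700). Since A1 is tangent to CA there, DA ⟂ CA and A1 meets NF tangentially, so DN is at right angles to NF, with radius 14.5, so the center D sits 14.5 in from both sides at D = (52.000, 28.200). That places the tangent points at A = (66.500, 28.200) on CA and N = (52.000, 42.700) on NF. Then |TN| = |N − T| = 67.285.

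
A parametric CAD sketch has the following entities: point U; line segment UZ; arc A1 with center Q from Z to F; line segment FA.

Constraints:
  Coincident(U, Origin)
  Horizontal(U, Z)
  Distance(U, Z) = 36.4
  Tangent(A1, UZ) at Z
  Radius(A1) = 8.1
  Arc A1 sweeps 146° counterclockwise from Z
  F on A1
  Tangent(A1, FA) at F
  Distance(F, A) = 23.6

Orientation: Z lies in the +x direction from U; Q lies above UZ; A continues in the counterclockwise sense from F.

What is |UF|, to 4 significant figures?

43.53

U is at the origin; U and Z share the same y with |UZ| = 36.4 and Z on the +x side, so Z = (36.40, 0.000). Tangency of A1 to UZ means the radius QZ is perpendicular to UZ, so Q = Z + (0, 8.1) = (36.40, 8.100). On A1, Z sits at bearing -90° from Q; a 146° counterclockwise sweep puts F at bearing 56°, so F = Q + 8.1·(cos 56°, sin 56°) = (40.93, 14.82). Then |UF| = |F − U| = 43.53.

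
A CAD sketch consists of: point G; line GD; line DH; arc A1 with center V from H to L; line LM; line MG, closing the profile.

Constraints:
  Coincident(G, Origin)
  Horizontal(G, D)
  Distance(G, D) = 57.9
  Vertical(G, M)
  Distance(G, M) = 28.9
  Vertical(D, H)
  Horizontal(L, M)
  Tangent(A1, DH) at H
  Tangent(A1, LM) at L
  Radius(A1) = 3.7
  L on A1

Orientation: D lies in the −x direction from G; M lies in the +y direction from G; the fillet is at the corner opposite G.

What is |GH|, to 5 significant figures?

63.146

The virtual corner opposite G is at (-57.900, 28.900). The tangent condition forces VH to be normal to DH and the tangent condition forces VL to be normal to LM, with radius 3.7, so the center V sits 3.7 in from both sides at V = (-54.200, 25.200). That places the tangent points at H = (-57.900, 25.200) on DH and L = (-54.200, 28.900) on LM. Then |GH| = |H − G| = 63.146.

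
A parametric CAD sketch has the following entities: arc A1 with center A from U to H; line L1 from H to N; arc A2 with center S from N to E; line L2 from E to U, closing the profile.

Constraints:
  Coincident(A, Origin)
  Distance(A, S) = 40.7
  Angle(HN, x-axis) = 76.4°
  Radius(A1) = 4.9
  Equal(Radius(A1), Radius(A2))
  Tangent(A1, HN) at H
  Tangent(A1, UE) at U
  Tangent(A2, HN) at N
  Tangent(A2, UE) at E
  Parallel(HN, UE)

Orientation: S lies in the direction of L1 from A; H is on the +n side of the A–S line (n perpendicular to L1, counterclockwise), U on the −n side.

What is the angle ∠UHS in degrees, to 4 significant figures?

83.14°

A is at the origin and S lies 40.7 along u from A, so S = 40.7·u = (9.570, 39.56). Tangency of A1 to both parallel lines with radius 4.9 puts H and U at A ± 4.9·n: H = (-4.763, 1.152), U = (4.763, -1.152). Then cos ∠UHS = HU·HS / (|HU||HS|), giving 83.14°.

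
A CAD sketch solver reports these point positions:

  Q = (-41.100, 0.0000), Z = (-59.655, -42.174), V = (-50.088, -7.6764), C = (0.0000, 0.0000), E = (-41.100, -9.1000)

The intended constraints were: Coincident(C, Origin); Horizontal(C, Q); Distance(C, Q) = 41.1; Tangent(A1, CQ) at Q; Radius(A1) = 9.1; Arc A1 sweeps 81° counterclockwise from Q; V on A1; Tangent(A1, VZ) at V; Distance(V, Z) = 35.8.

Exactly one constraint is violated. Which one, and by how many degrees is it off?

Tangent(A1, VZ) at V — off by 6.50°.

C = (0.00, 0.00) ✓; C.y = 0.00, Q.y = 0.00 ✓; |CQ| = 41.10 ✓; ∠(EQ, QC) = 90.00° ✓; |EQ| = 9.100 ✓; bearing(E→V) − bearing(E→Q) = 81.00° ✓; |EV| = 9.100 ✓; ∠(EV, VZ) = 96.50° ✗; |VZ| = 35.80 ✓.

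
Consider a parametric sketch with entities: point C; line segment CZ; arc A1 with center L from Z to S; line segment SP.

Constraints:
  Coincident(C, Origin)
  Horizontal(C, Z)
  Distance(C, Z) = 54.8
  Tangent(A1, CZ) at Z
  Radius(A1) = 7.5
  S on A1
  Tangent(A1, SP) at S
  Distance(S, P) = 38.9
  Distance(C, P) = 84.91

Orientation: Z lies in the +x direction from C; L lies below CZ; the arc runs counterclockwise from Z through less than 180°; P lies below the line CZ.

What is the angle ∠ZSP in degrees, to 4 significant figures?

115.4°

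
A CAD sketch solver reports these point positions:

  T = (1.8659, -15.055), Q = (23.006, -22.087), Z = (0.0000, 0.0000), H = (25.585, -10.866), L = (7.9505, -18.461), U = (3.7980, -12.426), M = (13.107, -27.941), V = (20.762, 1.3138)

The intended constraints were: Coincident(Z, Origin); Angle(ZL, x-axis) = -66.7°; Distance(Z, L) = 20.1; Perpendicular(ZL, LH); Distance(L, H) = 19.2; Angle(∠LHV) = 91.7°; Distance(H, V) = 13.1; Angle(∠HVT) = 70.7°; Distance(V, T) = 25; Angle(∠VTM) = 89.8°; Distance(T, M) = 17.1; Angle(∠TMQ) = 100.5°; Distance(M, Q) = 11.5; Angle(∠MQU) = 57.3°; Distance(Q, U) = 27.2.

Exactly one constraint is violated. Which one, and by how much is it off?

Distance(Q, U) = 27.2 — off by 5.70.

Z = (0.00, 0.00) ✓; ZL at -66.70° ✓; |ZL| = 20.10 ✓; ∠(ZL, LH) = 90.00° ✓; |LH| = 19.20 ✓; ∠LHV = 91.70° ✓; |HV| = 13.10 ✓; ∠HVT = 70.70° ✓; |VT| = 25.00 ✓; ∠VTM = 89.80° ✓; |TM| = 17.10 ✓; ∠TMQ = 100.5° ✓; |MQ| = 11.50 ✓; ∠MQU = 57.30° ✓; |QU| = 21.50 ✗.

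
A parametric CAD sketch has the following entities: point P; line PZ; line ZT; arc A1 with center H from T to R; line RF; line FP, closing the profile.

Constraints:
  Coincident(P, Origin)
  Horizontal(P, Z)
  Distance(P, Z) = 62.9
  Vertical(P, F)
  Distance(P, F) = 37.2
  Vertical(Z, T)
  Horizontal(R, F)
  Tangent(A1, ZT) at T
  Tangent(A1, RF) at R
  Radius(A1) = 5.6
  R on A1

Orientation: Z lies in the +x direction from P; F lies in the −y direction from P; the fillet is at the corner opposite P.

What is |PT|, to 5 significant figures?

70.392

P is at the origin; P and Z share the same y with |PZ| = 62.9 and Z on the +x side, so Z = (62.900, 0.0000). P and F share the same x with |PF| = 37.2 and F on the −y side, so F = (0.0000, -37.200). The virtual corner opposite P is at (62.900, -37.200). The tangent condition forces HT to be normal to ZT and tangency of A1 to RF means the radius HR is perpendicular to RF, with radius 5.6, so the center H sits 5.6 in from both sides at H = (57.300, -31.600). That places the tangent points at T = (62.900, -31.600) on ZT and R = (57.300, -37.200) on RF. Then |PT| = |T − P| = 70.392.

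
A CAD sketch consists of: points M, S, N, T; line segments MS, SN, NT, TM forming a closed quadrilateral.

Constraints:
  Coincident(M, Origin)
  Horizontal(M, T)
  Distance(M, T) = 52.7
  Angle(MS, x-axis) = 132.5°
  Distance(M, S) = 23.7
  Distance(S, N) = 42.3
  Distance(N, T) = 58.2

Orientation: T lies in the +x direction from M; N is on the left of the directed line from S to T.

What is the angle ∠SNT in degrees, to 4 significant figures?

88.25°

M is at the origin; M and T share the same y with |MT| = 52.7 and T in +x, so T = (52.7, 0). MS runs at 132.5° with |MS| = 23.7, so S = (-16.01, 17.47). N is determined by |SN| = 42.3 and |NT| = 58.2 together: it lies at the intersection of circle(S, 42.3) and circle(T, 58.2). With |ST| = 70.90, the foot of the radical line on ST is 24.18 from S and the perpendicular offset is √(42.3² − 24.18²) = 34.71. Taking the left-of-ST solution: N = (15.98, 45.15).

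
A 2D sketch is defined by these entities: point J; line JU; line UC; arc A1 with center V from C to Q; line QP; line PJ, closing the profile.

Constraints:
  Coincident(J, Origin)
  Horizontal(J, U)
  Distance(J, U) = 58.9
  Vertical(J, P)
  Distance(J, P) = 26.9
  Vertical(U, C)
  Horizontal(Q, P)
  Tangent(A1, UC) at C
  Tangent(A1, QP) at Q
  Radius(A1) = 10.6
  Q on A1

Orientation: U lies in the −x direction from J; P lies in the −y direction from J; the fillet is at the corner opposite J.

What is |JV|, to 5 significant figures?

50.976

JP is vertical with |JP| = 26.9 and P on the −y side, so P = (0.0000, -26.900). The virtual corner opposite J is at (-58.900, -26.900). Tangency of A1 to UC means the radius VC is perpendicular to UC and A1 meets QP tangentially, so VQ is at right angles to QP, with radius 10.6, so the center V sits 10.6 in from both sides at V = (-48.300, -16.300). Then |JV| = |V − J| = 50.976.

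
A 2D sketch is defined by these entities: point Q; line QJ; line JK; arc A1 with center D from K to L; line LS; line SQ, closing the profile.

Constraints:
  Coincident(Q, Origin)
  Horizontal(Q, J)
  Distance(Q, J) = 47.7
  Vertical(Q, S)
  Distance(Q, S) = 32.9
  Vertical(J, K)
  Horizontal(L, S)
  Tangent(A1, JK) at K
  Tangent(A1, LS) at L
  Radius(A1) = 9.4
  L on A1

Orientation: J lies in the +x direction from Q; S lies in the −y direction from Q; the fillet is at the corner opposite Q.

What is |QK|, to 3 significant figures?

53.2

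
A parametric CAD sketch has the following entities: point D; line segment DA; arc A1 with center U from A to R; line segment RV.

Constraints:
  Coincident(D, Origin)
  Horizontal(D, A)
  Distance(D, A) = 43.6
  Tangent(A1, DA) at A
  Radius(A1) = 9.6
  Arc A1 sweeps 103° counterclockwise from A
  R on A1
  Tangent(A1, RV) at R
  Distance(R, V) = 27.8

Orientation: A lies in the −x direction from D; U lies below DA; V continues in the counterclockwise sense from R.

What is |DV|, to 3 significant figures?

60.7

D is at the origin; D and A share the same y with |DA| = 43.6 and A on the −x side, so A = (-43.6, 0.00). A1 meets DA tangentially, so UA is at right angles to DA, so U = A + (0, -9.6) = (-43.6, -9.60). On A1, A sits at bearing 90° from U; a 103° counterclockwise sweep puts R at bearing 193°, so R = U + 9.6·(cos 193°, sin 193°) = (-53.0, -11.8). The tangent condition forces UR to be normal to RV, so RV runs along (−sin 193°, cos 193°); with |RV| = 27.8, V = (-46.7, -38.8). Then |DV| = |V − D| = 60.7.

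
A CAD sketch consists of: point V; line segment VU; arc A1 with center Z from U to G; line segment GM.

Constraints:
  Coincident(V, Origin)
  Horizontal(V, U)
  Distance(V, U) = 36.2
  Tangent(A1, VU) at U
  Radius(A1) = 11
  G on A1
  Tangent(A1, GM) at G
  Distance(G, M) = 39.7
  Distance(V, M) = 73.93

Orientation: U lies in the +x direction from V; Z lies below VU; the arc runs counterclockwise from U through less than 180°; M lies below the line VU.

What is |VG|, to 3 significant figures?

34.5

V is at the origin; VU is horizontal with |VU| = 36.2 and U on the +x side, so U = (36.2, 0.00). Tangency of A1 to VU means the radius ZU is perpendicular to VU, so Z = U + (0, -11) = (36.2, -11.0). Since ZG ⟂ GM (tangency), |ZM| = √(11.0² + 39.7²) = 41.2 regardless of where G sits on A1. So M lies on both circle(V, 73.93) and circle(Z, 41.2); the below-VU intersection is M = (57.8, -46.1). G is the foot of the tangent from M: G = (28.7, -19.1).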